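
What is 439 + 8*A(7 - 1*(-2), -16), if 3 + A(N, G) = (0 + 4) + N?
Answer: 519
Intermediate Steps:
A(N, G) = 1 + N (A(N, G) = -3 + ((0 + 4) + N) = -3 + (4 + N) = 1 + N)
439 + 8*A(7 - 1*(-2), -16) = 439 + 8*(1 + (7 - 1*(-2))) = 439 + 8*(1 + (7 + 2)) = 439 + 8*(1 + 9) = 439 + 8*10 = 439 + 80 = 519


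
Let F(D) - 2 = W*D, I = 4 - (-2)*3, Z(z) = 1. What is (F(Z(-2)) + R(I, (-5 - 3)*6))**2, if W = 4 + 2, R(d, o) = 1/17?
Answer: 18769/289 ≈ 64.945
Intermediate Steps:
I = 10 (I = 4 - 1*(-6) = 4 + 6 = 10)
R(d, o) = 1/17
W = 6
F(D) = 2 + 6*D
(F(Z(-2)) + R(I, (-5 - 3)*6))**2 = ((2 + 6*1) + 1/17)**2 = ((2 + 6) + 1/17)**2 = (8 + 1/17)**2 = (137/17)**2 = 18769/289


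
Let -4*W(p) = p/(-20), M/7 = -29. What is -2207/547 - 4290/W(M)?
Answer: 187282379/111041 ≈ 1686.6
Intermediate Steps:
M = -203 (M = 7*(-29) = -203)
W(p) = p/80 (W(p) = -p/(4*(-20)) = -p*(-1)/(4*20) = -(-1)*p/80 = p/80)
-2207/547 - 4290/W(M) = -2207/547 - 4290/((1/80)*(-203)) = -2207*1/547 - 4290/(-203/80) = -2207/547 - 4290*(-80/203) = -2207/547 + 343200/203 = 187282379/111041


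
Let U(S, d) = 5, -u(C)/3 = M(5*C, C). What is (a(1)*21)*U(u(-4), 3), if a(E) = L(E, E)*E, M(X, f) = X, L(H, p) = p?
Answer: 105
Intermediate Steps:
u(C) = -15*C
a(E) = E² (a(E) = E*E = E²)
(a(1)*21)*U(u(-4), 3) = (1²*21)*5 = (1*21)*5 = 21*5 = 105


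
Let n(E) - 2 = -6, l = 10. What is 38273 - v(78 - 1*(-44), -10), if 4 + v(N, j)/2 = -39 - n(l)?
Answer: 38351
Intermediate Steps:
n(E) = -4 (n(E) = 2 - 6 = -4)
v(N, j) = -78 (v(N, j) = -8 + 2*(-39 - 1*(-4)) = -8 + 2*(-39 + 4) = -8 + 2*(-35) = -8 - 70 = -78)
38273 - v(78 - 1*(-44), -10) = 38273 - 1*(-78) = 38273 + 78 = 38351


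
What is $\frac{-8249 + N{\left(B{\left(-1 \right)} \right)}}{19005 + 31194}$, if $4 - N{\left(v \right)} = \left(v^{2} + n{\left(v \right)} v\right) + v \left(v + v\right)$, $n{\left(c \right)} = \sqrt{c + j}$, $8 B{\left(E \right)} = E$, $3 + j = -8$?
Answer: $- \frac{527683}{3212736} + \frac{i \sqrt{178}}{1606368} \approx -0.16425 + 8.3055 \cdot 10^{-6} i$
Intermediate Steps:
$j = -11$ ($j = -3 - 8 = -11$)
$B{\left(E \right)} = \frac{E}{8}$
$n{\left(c \right)} = \sqrt{-11 + c}$ ($n{\left(c \right)} = \sqrt{c - 11} = \sqrt{-11 + c}$)
$N{\left(v \right)} = 4 - 3 v^{2} - v \sqrt{-11 + v}$ ($N{\left(v \right)} = 4 - \left(\left(v^{2} + \sqrt{-11 + v} v\right) + v \left(v + v\right)\right) = 4 - \left(\left(v^{2} + v \sqrt{-11 + v}\right) + v 2 v\right) = 4 - \left(\left(v^{2} + v \sqrt{-11 + v}\right) + 2 v^{2}\right) = 4 - \left(3 v^{2} + v \sqrt{-11 + v}\right) = 4 - 3 v^{2} - v \sqrt{-11 + v}$)
$\frac{-8249 + N{\left(B{\left(-1 \right)} \right)}}{19005 + 31194} = \frac{-8249 - \left(-4 + \frac{3}{64} + \frac{1}{8} \left(-1\right) \sqrt{-11 + \frac{1}{8} \left(-1\right)}\right)}{19005 + 31194} = \frac{-8249 - \left(-4 + \frac{3}{64} - \frac{\sqrt{-11 - \frac{1}{8}}}{8}\right)}{50199} = \left(-8249 - \left(- \frac{253}{64} - \frac{i \sqrt{178}}{32}\right)\right) \frac{1}{50199} = \left(-8249 + \left(4 - \frac{3}{64} + \frac{i \sqrt{178}}{32}\right)\right) \frac{1}{50199} = \left(-8249 + \left(\frac{253}{64} + \frac{i \sqrt{178}}{32}\right)\right) \frac{1}{50199} = \left(- \frac{527683}{64} + \frac{i \sqrt{178}}{32}\right) \frac{1}{50199} = - \frac{527683}{3212736} + \frac{i \sqrt{178}}{1606368}$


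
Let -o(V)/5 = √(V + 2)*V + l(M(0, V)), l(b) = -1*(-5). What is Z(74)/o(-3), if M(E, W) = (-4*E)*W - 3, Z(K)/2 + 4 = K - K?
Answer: 4/17 + 12*I/85 ≈ 0.23529 + 0.14118*I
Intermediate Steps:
Z(K) = -8 (Z(K) = -8 + 2*(K - K) = -8 + 2*0 = -8 + 0 = -8)
M(E, W) = -3 - 4*E*W (M(E, W) = -4*E*W - 3 = -3 - 4*E*W)
l(b) = 5
o(V) = -25 - 5*V*√(2 + V) (o(V) = -5*(√(V + 2)*V + 5) = -5*(√(2 + V)*V + 5) = -5*(V*√(2 + V) + 5) = -5*(5 + V*√(2 + V)) = -25 - 5*V*√(2 + V))
Z(74)/o(-3) = -8/(-25 - 5*(-3)*√(2 - 3)) = -8/(-25 - 5*(-3)*√(-1)) = -8/(-25 - 5*(-3)*I) = -8*(-25 - 15*I)/850 = -4*(-25 - 15*I)/425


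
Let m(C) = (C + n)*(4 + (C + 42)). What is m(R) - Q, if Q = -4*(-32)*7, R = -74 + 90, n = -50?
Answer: -3004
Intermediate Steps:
R = 16
m(C) = (-50 + C)*(46 + C) (m(C) = (C - 50)*(4 + (C + 42)) = (-50 + C)*(4 + (42 + C)) = (-50 + C)*(46 + C))
Q = 896 (Q = 128*7 = 896)
m(R) - Q = (-2300 + 16**2 - 4*16) - 1*896 = (-2300 + 256 - 64) - 896 = -2108 - 896 = -3004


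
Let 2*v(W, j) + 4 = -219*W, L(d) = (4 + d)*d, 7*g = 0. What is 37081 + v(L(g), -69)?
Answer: 37079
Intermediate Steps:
g = 0 (g = (1/7)*0 = 0)
L(d) = d*(4 + d)
v(W, j) = -2 - 219*W/2 (v(W, j) = -2 + (-219*W)/2 = -2 - 219*W/2)
37081 + v(L(g), -69) = 37081 + (-2 - 0*(4 + 0)) = 37081 + (-2 - 0*4) = 37081 + (-2 - 219/2*0) = 37081 + (-2 + 0) = 37081 - 2 = 37079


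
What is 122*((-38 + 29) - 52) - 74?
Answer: -7516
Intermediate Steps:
122*((-38 + 29) - 52) - 74 = 122*(-9 - 52) - 74 = 122*(-61) - 74 = -7442 - 74 = -7516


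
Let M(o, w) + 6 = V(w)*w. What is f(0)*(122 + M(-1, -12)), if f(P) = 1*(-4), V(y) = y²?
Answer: 6448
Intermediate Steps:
M(o, w) = -6 + w³ (M(o, w) = -6 + w²*w = -6 + w³)
f(P) = -4
f(0)*(122 + M(-1, -12)) = -4*(122 + (-6 + (-12)³)) = -4*(122 + (-6 - 1728)) = -4*(122 - 1734) = -4*(-1612) = 6448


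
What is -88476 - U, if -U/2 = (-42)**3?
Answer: -236652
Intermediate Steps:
U = 148176 (U = -2*(-42)**3 = -2*(-74088) = 148176)
-88476 - U = -88476 - 1*148176 = -88476 - 148176 = -236652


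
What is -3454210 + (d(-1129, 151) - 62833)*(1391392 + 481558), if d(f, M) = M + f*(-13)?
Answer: -89914418960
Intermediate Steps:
d(f, M) = M - 13*f
-3454210 + (d(-1129, 151) - 62833)*(1391392 + 481558) = -3454210 + ((151 - 13*(-1129)) - 62833)*(1391392 + 481558) = -3454210 + ((151 + 14677) - 62833)*1872950 = -3454210 + (14828 - 62833)*1872950 = -3454210 - 48005*1872950 = -3454210 - 89910964750 = -89914418960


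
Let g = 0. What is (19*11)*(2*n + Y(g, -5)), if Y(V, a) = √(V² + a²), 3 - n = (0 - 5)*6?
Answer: 14839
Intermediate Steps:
n = 33 (n = 3 - (0 - 5)*6 = 3 - (-5)*6 = 3 - 1*(-30) = 3 + 30 = 33)
(19*11)*(2*n + Y(g, -5)) = (19*11)*(2*33 + √(0² + (-5)²)) = 209*(66 + √(0 + 25)) = 209*(66 + √25) = 209*(66 + 5) = 209*71 = 14839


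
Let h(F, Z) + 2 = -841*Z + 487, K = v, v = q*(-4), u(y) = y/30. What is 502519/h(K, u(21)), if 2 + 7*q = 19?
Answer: -5025190/1037 ≈ -4845.9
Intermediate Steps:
q = 17/7 (q = -2/7 + (⅐)*19 = -2/7 + 19/7 = 17/7 ≈ 2.4286)
u(y) = y/30 (u(y) = y*(1/30) = y/30)
v = -68/7 (v = (17/7)*(-4) = -68/7 ≈ -9.7143)
K = -68/7 ≈ -9.7143
h(F, Z) = 485 - 841*Z (h(F, Z) = -2 + (-841*Z + 487) = -2 + (487 - 841*Z) = 485 - 841*Z)
502519/h(K, u(21)) = 502519/(485 - 841*21/30) = 502519/(485 - 841*7/10) = 502519/(485 - 5887/10) = 502519/(-1037/10) = 502519*(-10/1037) = -5025190/1037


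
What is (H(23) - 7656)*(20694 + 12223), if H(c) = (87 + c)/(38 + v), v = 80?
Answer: -14866930133/59 ≈ -2.5198e+8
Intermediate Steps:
H(c) = 87/118 + c/118 (H(c) = (87 + c)/(38 + 80) = (87 + c)/118 = (87 + c)*(1/118) = 87/118 + c/118)
(H(23) - 7656)*(20694 + 12223) = ((87/118 + (1/118)*23) - 7656)*(20694 + 12223) = ((87/118 + 23/118) - 7656)*32917 = (55/59 - 7656)*32917 = -451649/59*32917 = -14866930133/59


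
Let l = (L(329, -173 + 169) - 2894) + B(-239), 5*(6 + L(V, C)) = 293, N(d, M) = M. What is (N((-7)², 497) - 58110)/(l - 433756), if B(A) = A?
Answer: 288065/2184182 ≈ 0.13189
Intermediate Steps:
L(V, C) = 263/5 (L(V, C) = -6 + (⅕)*293 = -6 + 293/5 = 263/5)
l = -15402/5 (l = (263/5 - 2894) - 239 = -14207/5 - 239 = -15402/5 ≈ -3080.4)
(N((-7)², 497) - 58110)/(l - 433756) = (497 - 58110)/(-15402/5 - 433756) = -57613/(-2184182/5) = -57613*(-5/2184182) = 288065/2184182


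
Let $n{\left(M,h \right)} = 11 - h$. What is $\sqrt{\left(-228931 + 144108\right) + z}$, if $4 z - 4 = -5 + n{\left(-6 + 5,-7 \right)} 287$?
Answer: $\frac{i \sqrt{334127}}{2} \approx 289.02 i$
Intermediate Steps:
$z = \frac{5165}{4}$ ($z = 1 + \frac{-5 + \left(11 - -7\right) 287}{4} = 1 + \frac{-5 + \left(11 + 7\right) 287}{4} = 1 + \frac{-5 + 18 \cdot 287}{4} = 1 + \frac{-5 + 5166}{4} = 1 + \frac{1}{4} \cdot 5161 = 1 + \frac{5161}{4} = \frac{5165}{4} \approx 1291.3$)
$\sqrt{\left(-228931 + 144108\right) + z} = \sqrt{\left(-228931 + 144108\right) + \frac{5165}{4}} = \sqrt{-84823 + \frac{5165}{4}} = \sqrt{- \frac{334127}{4}} = \frac{i \sqrt{334127}}{2}$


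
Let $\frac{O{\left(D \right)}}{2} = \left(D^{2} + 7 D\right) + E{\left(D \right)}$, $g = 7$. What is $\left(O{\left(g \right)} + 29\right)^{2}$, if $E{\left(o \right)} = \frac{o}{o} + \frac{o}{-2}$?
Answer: $48400$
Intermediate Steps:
$E{\left(o \right)} = 1 - \frac{o}{2}$ ($E{\left(o \right)} = 1 + o \left(- \frac{1}{2}\right) = 1 - \frac{o}{2}$)
$O{\left(D \right)} = 2 + 2 D^{2} + 13 D$ ($O{\left(D \right)} = 2 \left(\left(D^{2} + 7 D\right) - \left(-1 + \frac{D}{2}\right)\right) = 2 \left(1 + D^{2} + \frac{13 D}{2}\right) = 2 + 2 D^{2} + 13 D$)
$\left(O{\left(g \right)} + 29\right)^{2} = \left(\left(2 + 2 \cdot 7^{2} + 13 \cdot 7\right) + 29\right)^{2} = \left(\left(2 + 2 \cdot 49 + 91\right) + 29\right)^{2} = \left(\left(2 + 98 + 91\right) + 29\right)^{2} = \left(191 + 29\right)^{2} = 220^{2} = 48400$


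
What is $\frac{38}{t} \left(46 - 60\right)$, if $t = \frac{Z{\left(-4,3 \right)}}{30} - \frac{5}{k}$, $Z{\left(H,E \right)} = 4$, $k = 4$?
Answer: $\frac{31920}{67} \approx 476.42$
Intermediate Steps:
$t = - \frac{67}{60}$ ($t = \frac{4}{30} - \frac{5}{4} = 4 \cdot \frac{1}{30} - \frac{5}{4} = \frac{2}{15} - \frac{5}{4} = - \frac{67}{60} \approx -1.1167$)
$\frac{38}{t} \left(46 - 60\right) = \frac{38}{- \frac{67}{60}} \left(46 - 60\right) = 38 \left(- \frac{60}{67}\right) \left(46 - 60\right) = \left(- \frac{2280}{67}\right) \left(-14\right) = \frac{31920}{67}$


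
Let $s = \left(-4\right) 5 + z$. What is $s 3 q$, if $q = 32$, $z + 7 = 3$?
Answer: $-2304$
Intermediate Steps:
$z = -4$ ($z = -7 + 3 = -4$)
$s = -24$ ($s = \left(-4\right) 5 - 4 = -20 - 4 = -24$)
$s 3 q = \left(-24\right) 3 \cdot 32 = \left(-72\right) 32 = -2304$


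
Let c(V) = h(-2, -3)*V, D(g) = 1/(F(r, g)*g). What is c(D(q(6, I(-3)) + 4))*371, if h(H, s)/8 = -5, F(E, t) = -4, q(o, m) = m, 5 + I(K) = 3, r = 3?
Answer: 1855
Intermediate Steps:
I(K) = -2 (I(K) = -5 + 3 = -2)
h(H, s) = -40 (h(H, s) = 8*(-5) = -40)
D(g) = -1/(4*g) (D(g) = 1/((-4)*g) = -1/(4*g))
c(V) = -40*V
c(D(q(6, I(-3)) + 4))*371 = -(-10)/(-2 + 4)*371 = -(-10)/2*371 = -40*(-1/8)*371 = 5*371 = 1855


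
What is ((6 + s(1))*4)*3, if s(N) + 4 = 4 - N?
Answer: 60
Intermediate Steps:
s(N) = -N (s(N) = -4 + (4 - N) = -N)
((6 + s(1))*4)*3 = ((6 - 1*1)*4)*3 = ((6 - 1)*4)*3 = (5*4)*3 = 20*3 = 60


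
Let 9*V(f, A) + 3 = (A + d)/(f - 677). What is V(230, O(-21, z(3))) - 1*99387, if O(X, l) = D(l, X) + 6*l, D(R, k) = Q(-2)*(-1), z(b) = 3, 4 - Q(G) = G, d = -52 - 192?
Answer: -399835010/4023 ≈ -99387.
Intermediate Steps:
d = -244
Q(G) = 4 - G
D(R, k) = -6 (D(R, k) = (4 - 1*(-2))*(-1) = (4 + 2)*(-1) = 6*(-1) = -6)
O(X, l) = -6 + 6*l
V(f, A) = -⅓ + (-244 + A)/(9*(-677 + f)) (V(f, A) = -⅓ + ((A - 244)/(f - 677))/9 = -⅓ + ((-244 + A)/(-677 + f))/9 = -⅓ + (-244 + A)/(9*(-677 + f)))
V(230, O(-21, z(3))) - 1*99387 = (1787 + (-6 + 6*3) - 3*230)/(9*(-677 + 230)) - 1*99387 = (⅑)*(1787 + (-6 + 18) - 690)/(-447) - 99387 = (⅑)*(-1/447)*(1787 + 12 - 690) - 99387 = (⅑)*(-1/447)*1109 - 99387 = -1109/4023 - 99387 = -399835010/4023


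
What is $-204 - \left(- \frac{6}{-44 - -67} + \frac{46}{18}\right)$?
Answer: $- \frac{42703}{207} \approx -206.29$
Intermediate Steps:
$-204 - \left(- \frac{6}{-44 - -67} + \frac{46}{18}\right) = -204 - \left(- \frac{6}{-44 + 67} + 46 \cdot \frac{1}{18}\right) = -204 - \left(- \frac{6}{23} + \frac{23}{9}\right) = -204 - \frac{475}{207} = - \frac{42703}{207}$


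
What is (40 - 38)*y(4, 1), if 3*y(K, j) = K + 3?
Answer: 14/3 ≈ 4.6667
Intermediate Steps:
y(K, j) = 1 + K/3 (y(K, j) = (K + 3)/3 = (3 + K)/3 = 1 + K/3)
(40 - 38)*y(4, 1) = (40 - 38)*(1 + (1/3)*4) = 2*(1 + 4/3) = 2*(7/3) = 14/3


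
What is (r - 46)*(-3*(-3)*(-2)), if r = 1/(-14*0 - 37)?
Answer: 30654/37 ≈ 828.49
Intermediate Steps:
r = -1/37 (r = 1/(0 - 37) = 1/(-37) = -1/37 ≈ -0.027027)
(r - 46)*(-3*(-3)*(-2)) = (-1/37 - 46)*(-3*(-3)*(-2)) = -15327*(-2)/37 = -1703/37*(-18) = 30654/37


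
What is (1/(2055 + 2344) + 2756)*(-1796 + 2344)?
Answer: 6643757460/4399 ≈ 1.5103e+6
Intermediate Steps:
(1/(2055 + 2344) + 2756)*(-1796 + 2344) = (1/4399 + 2756)*548 = (12123645/4399)*548 = 6643757460/4399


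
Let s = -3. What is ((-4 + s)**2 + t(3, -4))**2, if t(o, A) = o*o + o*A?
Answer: 2116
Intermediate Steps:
t(o, A) = o**2 + A*o
((-4 + s)**2 + t(3, -4))**2 = ((-4 - 3)**2 + 3*(-4 + 3))**2 = ((-7)**2 + 3*(-1))**2 = (49 - 3)**2 = 46**2 = 2116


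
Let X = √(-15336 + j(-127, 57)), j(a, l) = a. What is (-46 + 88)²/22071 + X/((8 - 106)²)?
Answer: 84/1051 + 47*I*√7/9604 ≈ 0.079924 + 0.012948*I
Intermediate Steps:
X = 47*I*√7 (X = √(-15336 - 127) = √(-15463) = 47*I*√7 ≈ 124.35*I)
(-46 + 88)²/22071 + X/((8 - 106)²) = (-46 + 88)²/22071 + (47*I*√7)/((8 - 106)²) = 42²*(1/22071) + (47*I*√7)/((-98)²) = 1764*(1/22071) + (47*I*√7)/9604 = 84/1051 + (47*I*√7)*(1/9604) = 84/1051 + 47*I*√7/9604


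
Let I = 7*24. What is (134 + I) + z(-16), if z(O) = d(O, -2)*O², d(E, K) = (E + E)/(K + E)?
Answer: 6814/9 ≈ 757.11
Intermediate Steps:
d(E, K) = 2*E/(E + K) (d(E, K) = (2*E)/(E + K) = 2*E/(E + K))
z(O) = 2*O³/(-2 + O) (z(O) = (2*O/(O - 2))*O² = (2*O/(-2 + O))*O² = 2*O³/(-2 + O))
I = 168
(134 + I) + z(-16) = (134 + 168) + 2*(-16)³/(-2 - 16) = 302 + 2*(-4096)/(-18) = 302 + 2*(-4096)*(-1/18) = 302 + 4096/9 = 6814/9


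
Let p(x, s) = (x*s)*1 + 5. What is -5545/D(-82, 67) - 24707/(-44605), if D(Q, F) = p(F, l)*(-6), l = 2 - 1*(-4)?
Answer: 27969929/9902310 ≈ 2.8246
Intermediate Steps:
l = 6 (l = 2 + 4 = 6)
p(x, s) = 5 + s*x (p(x, s) = (s*x)*1 + 5 = s*x + 5 = 5 + s*x)
D(Q, F) = -30 - 36*F (D(Q, F) = (5 + 6*F)*(-6) = -30 - 36*F)
-5545/D(-82, 67) - 24707/(-44605) = -5545/(-30 - 36*67) - 24707/(-44605) = -5545/(-30 - 2412) - 24707*(-1/44605) = -5545/(-2442) + 24707/44605 = -5545*(-1/2442) + 24707/44605 = 5545/2442 + 24707/44605 = 27969929/9902310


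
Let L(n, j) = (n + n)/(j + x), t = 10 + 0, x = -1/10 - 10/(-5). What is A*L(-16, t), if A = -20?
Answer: 6400/119 ≈ 53.781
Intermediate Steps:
x = 19/10 (x = -1*⅒ - 10*(-⅕) = -⅒ + 2 = 19/10 ≈ 1.9000)
t = 10
L(n, j) = 2*n/(19/10 + j) (L(n, j) = (n + n)/(j + 19/10) = (2*n)/(19/10 + j) = 2*n/(19/10 + j))
A*L(-16, t) = -400*(-16)/(19 + 10*10) = -400*(-16)/(19 + 100) = -400*(-16)/119 = -20*(-320/119) = 6400/119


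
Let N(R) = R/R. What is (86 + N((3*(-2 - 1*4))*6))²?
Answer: 7569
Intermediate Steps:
N(R) = 1
(86 + N((3*(-2 - 1*4))*6))² = (86 + 1)² = 87² = 7569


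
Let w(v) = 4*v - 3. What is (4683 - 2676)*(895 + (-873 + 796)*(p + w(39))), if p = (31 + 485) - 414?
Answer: -37611180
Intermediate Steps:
w(v) = -3 + 4*v
p = 102 (p = 516 - 414 = 102)
(4683 - 2676)*(895 + (-873 + 796)*(p + w(39))) = (4683 - 2676)*(895 + (-873 + 796)*(102 + (-3 + 4*39))) = 2007*(895 - 77*(102 + (-3 + 156))) = 2007*(895 - 77*(102 + 153)) = 2007*(895 - 77*255) = 2007*(895 - 19635) = 2007*(-18740) = -37611180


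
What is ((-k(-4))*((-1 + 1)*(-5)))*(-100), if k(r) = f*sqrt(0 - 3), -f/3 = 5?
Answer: 0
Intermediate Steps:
f = -15 (f = -3*5 = -15)
k(r) = -15*I*sqrt(3) (k(r) = -15*sqrt(0 - 3) = -15*I*sqrt(3))
((-k(-4))*((-1 + 1)*(-5)))*(-100) = ((-(-15)*I*sqrt(3))*((-1 + 1)*(-5)))*(-100) = ((15*I*sqrt(3))*(0*(-5)))*(-100) = ((15*I*sqrt(3))*0)*(-100) = 0*(-100) = 0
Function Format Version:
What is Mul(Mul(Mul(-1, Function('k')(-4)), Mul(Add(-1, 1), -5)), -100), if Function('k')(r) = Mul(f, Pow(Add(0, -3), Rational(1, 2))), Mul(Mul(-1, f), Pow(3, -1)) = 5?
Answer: 0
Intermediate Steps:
f = -15 (f = Mul(-3, 5) = -15)
Function('k')(r) = Mul(-15, I, Pow(3, Rational(1, 2))) (Function('k')(r) = Mul(-15, Pow(Add(0, -3), Rational(1, 2))) = Mul(-15, Pow(-3, Rational(1, 2))) = Mul(-15, Mul(I, Pow(3, Rational(1, 2)))) = Mul(-15, I, Pow(3, Rational(1, 2))))
Mul(Mul(Mul(-1, Function('k')(-4)), Mul(Add(-1, 1), -5)), -100) = Mul(Mul(Mul(-1, Mul(-15, I, Pow(3, Rational(1, 2)))), Mul(Add(-1, 1), -5)), -100) = Mul(Mul(Mul(15, I, Pow(3, Rational(1, 2))), Mul(0, -5)), -100) = Mul(Mul(Mul(15, I, Pow(3, Rational(1, 2))), 0), -100) = Mul(0, -100) = 0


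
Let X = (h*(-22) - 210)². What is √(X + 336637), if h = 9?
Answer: √503101 ≈ 709.30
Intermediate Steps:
X = 166464 (X = (9*(-22) - 210)² = (-198 - 210)² = (-408)² = 166464)
√(X + 336637) = √(166464 + 336637) = √503101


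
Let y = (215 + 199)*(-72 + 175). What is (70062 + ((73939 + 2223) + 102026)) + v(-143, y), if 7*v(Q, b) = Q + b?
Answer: 1780249/7 ≈ 2.5432e+5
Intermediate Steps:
y = 42642 (y = 414*103 = 42642)
v(Q, b) = Q/7 + b/7 (v(Q, b) = (Q + b)/7 = Q/7 + b/7)
(70062 + ((73939 + 2223) + 102026)) + v(-143, y) = (70062 + ((73939 + 2223) + 102026)) + ((⅐)*(-143) + (⅐)*42642) = (70062 + (76162 + 102026)) + (-143/7 + 42642/7) = (70062 + 178188) + 42499/7 = 248250 + 42499/7 = 1780249/7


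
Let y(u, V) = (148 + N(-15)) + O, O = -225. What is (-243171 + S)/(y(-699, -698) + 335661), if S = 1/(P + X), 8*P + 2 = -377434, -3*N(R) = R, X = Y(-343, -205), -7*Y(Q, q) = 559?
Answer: -160889471915/222036085659 ≈ -0.72461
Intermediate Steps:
Y(Q, q) = -559/7 (Y(Q, q) = -1/7*559 = -559/7)
X = -559/7 ≈ -79.857
N(R) = -R/3
P = -94359/2 (P = -1/4 + (1/8)*(-377434) = -1/4 - 188717/4 = -94359/2 ≈ -47180.)
S = -14/661631 (S = 1/(-94359/2 - 559/7) = 1/(-661631/14) = -14/661631 ≈ -2.1160e-5)
y(u, V) = -72 (y(u, V) = (148 - 1/3*(-15)) - 225 = (148 + 5) - 225 = 153 - 225 = -72)
(-243171 + S)/(y(-699, -698) + 335661) = (-243171 - 14/661631)/(-72 + 335661) = -160889471915/661631/335589 = -160889471915/661631*1/335589 = -160889471915/222036085659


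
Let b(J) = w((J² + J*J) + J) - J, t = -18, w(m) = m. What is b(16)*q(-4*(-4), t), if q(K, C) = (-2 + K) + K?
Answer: 15360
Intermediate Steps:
b(J) = 2*J² (b(J) = ((J² + J*J) + J) - J = ((J² + J²) + J) - J = (2*J² + J) - J = (J + 2*J²) - J = 2*J²)
q(K, C) = -2 + 2*K
b(16)*q(-4*(-4), t) = (2*16²)*(-2 + 2*(-4*(-4))) = (2*256)*(-2 + 2*16) = 512*(-2 + 32) = 512*30 = 15360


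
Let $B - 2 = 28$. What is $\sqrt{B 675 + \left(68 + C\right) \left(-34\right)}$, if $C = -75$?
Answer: $2 \sqrt{5122} \approx 143.14$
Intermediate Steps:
$B = 30$ ($B = 2 + 28 = 30$)
$\sqrt{B 675 + \left(68 + C\right) \left(-34\right)} = \sqrt{30 \cdot 675 + \left(68 - 75\right) \left(-34\right)} = \sqrt{20250 - -238} = \sqrt{20250 + 238} = \sqrt{20488} = 2 \sqrt{5122}$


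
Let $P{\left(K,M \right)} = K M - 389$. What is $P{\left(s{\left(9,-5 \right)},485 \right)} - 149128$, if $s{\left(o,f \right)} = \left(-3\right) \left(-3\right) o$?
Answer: $-110232$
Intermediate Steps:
$s{\left(o,f \right)} = 9 o$
$P{\left(K,M \right)} = -389 + K M$
$P{\left(s{\left(9,-5 \right)},485 \right)} - 149128 = \left(-389 + 9 \cdot 9 \cdot 485\right) - 149128 = \left(-389 + 81 \cdot 485\right) - 149128 = \left(-389 + 39285\right) - 149128 = 38896 - 149128 = -110232$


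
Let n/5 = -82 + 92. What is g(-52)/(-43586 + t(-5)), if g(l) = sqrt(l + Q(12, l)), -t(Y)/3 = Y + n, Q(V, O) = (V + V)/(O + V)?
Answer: -I*sqrt(1315)/218605 ≈ -0.00016588*I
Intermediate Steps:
n = 50 (n = 5*(-82 + 92) = 5*10 = 50)
Q(V, O) = 2*V/(O + V) (Q(V, O) = (2*V)/(O + V) = 2*V/(O + V))
t(Y) = -150 - 3*Y (t(Y) = -3*(Y + 50) = -3*(50 + Y) = -150 - 3*Y)
g(l) = sqrt(l + 24/(12 + l)) (g(l) = sqrt(l + 2*12/(l + 12)) = sqrt(l + 2*12/(12 + l)) = sqrt(l + 24/(12 + l)))
g(-52)/(-43586 + t(-5)) = sqrt((24 - 52*(12 - 52))/(12 - 52))/(-43586 + (-150 - 3*(-5))) = sqrt((24 - 52*(-40))/(-40))/(-43586 + (-150 + 15)) = sqrt(-(24 + 2080)/40)/(-43586 - 135) = sqrt(-1/40*2104)/(-43721) = sqrt(-263/5)*(-1/43721) = (I*sqrt(1315)/5)*(-1/43721) = -I*sqrt(1315)/218605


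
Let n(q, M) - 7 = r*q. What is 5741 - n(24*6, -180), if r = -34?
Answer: 10630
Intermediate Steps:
n(q, M) = 7 - 34*q
5741 - n(24*6, -180) = 5741 - (7 - 816*6) = 5741 - (7 - 34*144) = 5741 - (7 - 4896) = 5741 - 1*(-4889) = 5741 + 4889 = 10630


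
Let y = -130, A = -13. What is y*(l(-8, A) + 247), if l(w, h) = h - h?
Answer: -32110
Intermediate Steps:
l(w, h) = 0
y*(l(-8, A) + 247) = -130*(0 + 247) = -130*247 = -32110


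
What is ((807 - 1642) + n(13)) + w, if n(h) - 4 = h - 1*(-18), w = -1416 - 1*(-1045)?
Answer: -1171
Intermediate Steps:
w = -371 (w = -1416 + 1045 = -371)
n(h) = 22 + h (n(h) = 4 + (h - 1*(-18)) = 4 + (h + 18) = 4 + (18 + h) = 22 + h)
((807 - 1642) + n(13)) + w = ((807 - 1642) + (22 + 13)) - 371 = (-835 + 35) - 371 = -800 - 371 = -1171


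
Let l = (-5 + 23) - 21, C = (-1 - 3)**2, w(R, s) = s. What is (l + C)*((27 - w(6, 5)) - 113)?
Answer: -1183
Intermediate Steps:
C = 16 (C = (-4)**2 = 16)
l = -3 (l = 18 - 21 = -3)
(l + C)*((27 - w(6, 5)) - 113) = (-3 + 16)*((27 - 1*5) - 113) = 13*((27 - 5) - 113) = 13*(22 - 113) = 13*(-91) = -1183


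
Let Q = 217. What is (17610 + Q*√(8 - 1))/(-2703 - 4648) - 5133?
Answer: -37750293/7351 - 217*√7/7351 ≈ -5135.5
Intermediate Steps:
(17610 + Q*√(8 - 1))/(-2703 - 4648) - 5133 = (17610 + 217*√(8 - 1))/(-2703 - 4648) - 5133 = (17610 + 217*√7)/(-7351) - 5133 = (17610 + 217*√7)*(-1/7351) - 5133 = (-17610/7351 - 217*√7/7351) - 5133 = -37750293/7351 - 217*√7/7351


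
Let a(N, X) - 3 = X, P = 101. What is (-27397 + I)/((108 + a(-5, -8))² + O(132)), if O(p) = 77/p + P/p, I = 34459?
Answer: 466092/700283 ≈ 0.66558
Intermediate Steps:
a(N, X) = 3 + X
O(p) = 178/p (O(p) = 77/p + 101/p = 178/p)
(-27397 + I)/((108 + a(-5, -8))² + O(132)) = (-27397 + 34459)/((108 + (3 - 8))² + 178/132) = 7062/((108 - 5)² + 178*(1/132)) = 7062/(103² + 89/66) = 7062/(10609 + 89/66) = 7062/(700283/66) = 7062*(66/700283) = 466092/700283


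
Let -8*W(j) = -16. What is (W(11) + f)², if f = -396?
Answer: 155236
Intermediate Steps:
W(j) = 2 (W(j) = -⅛*(-16) = 2)
(W(11) + f)² = (2 - 396)² = (-394)² = 155236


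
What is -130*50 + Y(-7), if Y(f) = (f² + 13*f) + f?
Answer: -6549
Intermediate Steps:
Y(f) = f² + 14*f
-130*50 + Y(-7) = -130*50 - 7*(14 - 7) = -6500 - 7*7 = -6500 - 49 = -6549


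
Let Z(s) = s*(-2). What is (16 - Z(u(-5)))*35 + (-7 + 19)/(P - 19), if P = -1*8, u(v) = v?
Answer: 1886/9 ≈ 209.56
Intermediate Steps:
P = -8
Z(s) = -2*s
(16 - Z(u(-5)))*35 + (-7 + 19)/(P - 19) = (16 - (-2)*(-5))*35 + (-7 + 19)/(-8 - 19) = (16 - 1*10)*35 + 12/(-27) = (16 - 10)*35 + 12*(-1/27) = 6*35 - 4/9 = 210 - 4/9 = 1886/9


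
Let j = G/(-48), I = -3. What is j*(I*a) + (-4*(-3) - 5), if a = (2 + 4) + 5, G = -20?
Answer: -27/4 ≈ -6.7500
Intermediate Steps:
a = 11 (a = 6 + 5 = 11)
j = 5/12 (j = -20/(-48) = -20*(-1/48) = 5/12 ≈ 0.41667)
j*(I*a) + (-4*(-3) - 5) = 5*(-3*11)/12 + (-4*(-3) - 5) = (5/12)*(-33) + (12 - 5) = -55/4 + 7 = -27/4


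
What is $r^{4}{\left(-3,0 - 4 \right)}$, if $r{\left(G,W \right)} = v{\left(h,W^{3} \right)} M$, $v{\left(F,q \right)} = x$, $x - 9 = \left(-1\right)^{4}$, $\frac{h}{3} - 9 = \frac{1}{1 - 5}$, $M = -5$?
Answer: $6250000$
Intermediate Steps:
$h = \frac{105}{4}$ ($h = 27 + \frac{3}{1 - 5} = 27 + \frac{3}{-4} = 27 + 3 \left(- \frac{1}{4}\right) = 27 - \frac{3}{4} = \frac{105}{4} \approx 26.25$)
$x = 10$ ($x = 9 + \left(-1\right)^{4} = 9 + 1 = 10$)
$v{\left(F,q \right)} = 10$
$r{\left(G,W \right)} = -50$ ($r{\left(G,W \right)} = 10 \left(-5\right) = -50$)
$r^{4}{\left(-3,0 - 4 \right)} = \left(-50\right)^{4} = 6250000$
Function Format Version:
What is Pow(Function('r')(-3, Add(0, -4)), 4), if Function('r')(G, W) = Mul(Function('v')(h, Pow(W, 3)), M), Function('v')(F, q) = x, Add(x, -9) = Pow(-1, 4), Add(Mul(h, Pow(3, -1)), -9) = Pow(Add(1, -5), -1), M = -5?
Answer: 6250000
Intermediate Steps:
h = Rational(105, 4) (h = Add(27, Mul(3, Pow(Add(1, -5), -1))) = Add(27, Mul(3, Pow(-4, -1))) = Add(27, Mul(3, Rational(-1, 4))) = Add(27, Rational(-3, 4)) = Rational(105, 4) ≈ 26.250)
x = 10 (x = Add(9, Pow(-1, 4)) = Add(9, 1) = 10)
Function('v')(F, q) = 10
Function('r')(G, W) = -50 (Function('r')(G, W) = Mul(10, -5) = -50)
Pow(Function('r')(-3, Add(0, -4)), 4) = Pow(-50, 4) = 6250000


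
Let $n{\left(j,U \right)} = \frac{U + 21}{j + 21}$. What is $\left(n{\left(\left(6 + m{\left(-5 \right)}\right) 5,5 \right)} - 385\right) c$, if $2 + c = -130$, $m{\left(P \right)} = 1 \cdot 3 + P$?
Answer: $\frac{2080188}{41} \approx 50736.0$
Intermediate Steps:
$m{\left(P \right)} = 3 + P$
$c = -132$ ($c = -2 - 130 = -132$)
$n{\left(j,U \right)} = \frac{21 + U}{21 + j}$
$\left(n{\left(\left(6 + m{\left(-5 \right)}\right) 5,5 \right)} - 385\right) c = \left(\frac{21 + 5}{21 + \left(6 + \left(3 - 5\right)\right) 5} - 385\right) \left(-132\right) = \left(\frac{1}{21 + \left(6 - 2\right) 5} \cdot 26 - 385\right) \left(-132\right) = \left(\frac{1}{21 + 4 \cdot 5} \cdot 26 - 385\right) \left(-132\right) = \left(\frac{1}{21 + 20} \cdot 26 - 385\right) \left(-132\right) = \left(\frac{1}{41} \cdot 26 - 385\right) \left(-132\right) = \left(\frac{26}{41} - 385\right) \left(-132\right) = \left(- \frac{15759}{41}\right) \left(-132\right) = \frac{2080188}{41}$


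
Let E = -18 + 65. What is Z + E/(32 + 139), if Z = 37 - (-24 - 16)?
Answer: 13214/171 ≈ 77.275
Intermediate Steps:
E = 47
Z = 77 (Z = 37 - 1*(-40) = 37 + 40 = 77)
Z + E/(32 + 139) = 77 + 47/(32 + 139) = 77 + 47/171 = 13214/171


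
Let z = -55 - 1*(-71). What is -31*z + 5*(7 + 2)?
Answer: -451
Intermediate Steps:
z = 16 (z = -55 + 71 = 16)
-31*z + 5*(7 + 2) = -31*16 + 5*(7 + 2) = -496 + 5*9 = -496 + 45 = -451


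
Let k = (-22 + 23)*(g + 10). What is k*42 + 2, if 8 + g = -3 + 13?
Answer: 506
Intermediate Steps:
g = 2 (g = -8 + (-3 + 13) = -8 + 10 = 2)
k = 12 (k = (-22 + 23)*(2 + 10) = 1*12 = 12)
k*42 + 2 = 12*42 + 2 = 504 + 2 = 506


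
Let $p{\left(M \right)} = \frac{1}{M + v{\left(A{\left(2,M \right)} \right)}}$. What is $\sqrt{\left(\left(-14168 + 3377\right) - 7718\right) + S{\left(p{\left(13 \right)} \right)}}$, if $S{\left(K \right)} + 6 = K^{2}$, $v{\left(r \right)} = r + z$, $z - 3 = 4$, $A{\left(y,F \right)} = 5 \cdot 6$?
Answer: $\frac{i \sqrt{46287499}}{50} \approx 136.07 i$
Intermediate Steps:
$A{\left(y,F \right)} = 30$
$z = 7$ ($z = 3 + 4 = 7$)
$v{\left(r \right)} = 7 + r$ ($v{\left(r \right)} = r + 7 = 7 + r$)
$p{\left(M \right)} = \frac{1}{37 + M}$ ($p{\left(M \right)} = \frac{1}{M + \left(7 + 30\right)} = \frac{1}{M + 37} = \frac{1}{37 + M}$)
$S{\left(K \right)} = -6 + K^{2}$
$\sqrt{\left(\left(-14168 + 3377\right) - 7718\right) + S{\left(p{\left(13 \right)} \right)}} = \sqrt{\left(\left(-14168 + 3377\right) - 7718\right) - \left(6 - \left(\frac{1}{37 + 13}\right)^{2}\right)} = \sqrt{\left(-10791 - 7718\right) - \left(6 - \left(\frac{1}{50}\right)^{2}\right)} = \sqrt{-18509 - \left(6 - \left(\frac{1}{50}\right)^{2}\right)} = \sqrt{-18509 + \left(-6 + \frac{1}{2500}\right)} = \sqrt{-18509 - \frac{14999}{2500}} = \sqrt{- \frac{46287499}{2500}} = \frac{i \sqrt{46287499}}{50}$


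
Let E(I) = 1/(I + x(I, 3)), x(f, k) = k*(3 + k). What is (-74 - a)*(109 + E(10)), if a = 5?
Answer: -241187/28 ≈ -8613.8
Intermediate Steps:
E(I) = 1/(18 + I) (E(I) = 1/(I + 3*(3 + 3)) = 1/(I + 3*6) = 1/(I + 18) = 1/(18 + I))
(-74 - a)*(109 + E(10)) = (-74 - 1*5)*(109 + 1/(18 + 10)) = (-74 - 5)*(109 + 1/28) = -79*(109 + 1/28) = -79*3053/28 = -241187/28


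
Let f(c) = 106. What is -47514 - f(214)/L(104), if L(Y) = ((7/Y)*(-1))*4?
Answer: -329842/7 ≈ -47120.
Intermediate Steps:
L(Y) = -28/Y (L(Y) = -7/Y*4 = -28/Y)
-47514 - f(214)/L(104) = -47514 - 106/((-28/104)) = -47514 - 106/((-28*1/104)) = -47514 - 106/(-7/26) = -47514 - 106*(-26)/7 = -47514 - 1*(-2756/7) = -47514 + 2756/7 = -329842/7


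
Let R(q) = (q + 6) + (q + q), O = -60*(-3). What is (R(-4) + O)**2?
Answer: 30276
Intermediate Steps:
O = 180
R(q) = 6 + 3*q (R(q) = (6 + q) + 2*q = 6 + 3*q)
(R(-4) + O)**2 = ((6 + 3*(-4)) + 180)**2 = ((6 - 12) + 180)**2 = (-6 + 180)**2 = 174**2 = 30276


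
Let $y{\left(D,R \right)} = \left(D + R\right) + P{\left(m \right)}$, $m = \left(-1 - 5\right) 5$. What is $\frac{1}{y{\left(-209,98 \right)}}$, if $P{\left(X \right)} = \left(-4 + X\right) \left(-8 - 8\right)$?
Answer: $\frac{1}{433} \approx 0.0023095$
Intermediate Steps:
$m = -30$ ($m = \left(-6\right) 5 = -30$)
$P{\left(X \right)} = 64 - 16 X$ ($P{\left(X \right)} = \left(-4 + X\right) \left(-16\right) = 64 - 16 X$)
$y{\left(D,R \right)} = 544 + D + R$ ($y{\left(D,R \right)} = \left(D + R\right) + \left(64 - -480\right) = \left(D + R\right) + \left(64 + 480\right) = \left(D + R\right) + 544 = 544 + D + R$)
$\frac{1}{y{\left(-209,98 \right)}} = \frac{1}{544 - 209 + 98} = \frac{1}{433}$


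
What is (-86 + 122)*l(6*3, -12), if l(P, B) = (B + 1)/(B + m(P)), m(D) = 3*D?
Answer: -66/7 ≈ -9.4286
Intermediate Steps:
l(P, B) = (1 + B)/(B + 3*P) (l(P, B) = (B + 1)/(B + 3*P) = (1 + B)/(B + 3*P))
(-86 + 122)*l(6*3, -12) = (-86 + 122)*((1 - 12)/(-12 + 3*(6*3))) = 36*(-11/(-12 + 3*18)) = 36*(-11/(-12 + 54)) = 36*(-11/42) = -66/7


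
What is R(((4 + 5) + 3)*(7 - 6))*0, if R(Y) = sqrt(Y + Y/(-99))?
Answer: 0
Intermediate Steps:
R(Y) = 7*sqrt(22)*sqrt(Y)/33 (R(Y) = sqrt(Y + Y*(-1/99)) = sqrt(Y - Y/99) = sqrt(98*Y/99) = 7*sqrt(22)*sqrt(Y)/33)
R(((4 + 5) + 3)*(7 - 6))*0 = (7*sqrt(22)*sqrt(((4 + 5) + 3)*(7 - 6))/33)*0 = (7*sqrt(22)*sqrt((9 + 3)*1)/33)*0 = (7*sqrt(22)*sqrt(12*1)/33)*0 = (7*sqrt(22)*sqrt(12)/33)*0 = (7*sqrt(22)*(2*sqrt(3))/33)*0 = (14*sqrt(66)/33)*0 = 0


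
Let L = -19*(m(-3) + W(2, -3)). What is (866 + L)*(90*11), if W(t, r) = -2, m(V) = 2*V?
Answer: 1007820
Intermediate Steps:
L = 152 (L = -19*(2*(-3) - 2) = -19*(-6 - 2) = -19*(-8) = 152)
(866 + L)*(90*11) = (866 + 152)*(90*11) = 1018*990 = 1007820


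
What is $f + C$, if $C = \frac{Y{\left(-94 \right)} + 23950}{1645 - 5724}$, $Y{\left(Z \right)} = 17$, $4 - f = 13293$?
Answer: $- \frac{54229798}{4079} \approx -13295.0$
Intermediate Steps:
$f = -13289$ ($f = 4 - 13293 = -13289$)
$C = - \frac{23967}{4079}$ ($C = \frac{17 + 23950}{1645 - 5724} = \frac{23967}{-4079} = 23967 \left(- \frac{1}{4079}\right) = - \frac{23967}{4079} \approx -5.8757$)
$f + C = -13289 - \frac{23967}{4079} = - \frac{54229798}{4079}$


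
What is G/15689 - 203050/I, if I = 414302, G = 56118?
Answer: 10032074093/3249992039 ≈ 3.0868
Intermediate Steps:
G/15689 - 203050/I = 56118/15689 - 203050/414302 = 56118*(1/15689) - 203050*1/414302 = 56118/15689 - 101525/207151 = 10032074093/3249992039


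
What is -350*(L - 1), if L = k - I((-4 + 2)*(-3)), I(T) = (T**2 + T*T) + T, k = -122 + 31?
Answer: 59500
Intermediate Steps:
k = -91
I(T) = T + 2*T**2 (I(T) = (T**2 + T**2) + T = 2*T**2 + T = T + 2*T**2)
L = -169 (L = -91 - (-4 + 2)*(-3)*(1 + 2*((-4 + 2)*(-3))) = -91 - (-2*(-3))*(1 + 2*(-2*(-3))) = -91 - 6*(1 + 2*6) = -91 - 6*(1 + 12) = -91 - 6*13 = -91 - 1*78 = -91 - 78 = -169)
-350*(L - 1) = -350*(-169 - 1) = -350*(-170) = 59500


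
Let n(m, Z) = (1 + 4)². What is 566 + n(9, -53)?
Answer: 591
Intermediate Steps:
n(m, Z) = 25 (n(m, Z) = 5² = 25)
566 + n(9, -53) = 566 + 25 = 591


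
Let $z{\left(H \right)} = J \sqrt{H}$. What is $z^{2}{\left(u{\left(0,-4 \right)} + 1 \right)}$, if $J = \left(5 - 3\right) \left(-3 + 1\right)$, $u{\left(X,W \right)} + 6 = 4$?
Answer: $-16$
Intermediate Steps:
$u{\left(X,W \right)} = -2$ ($u{\left(X,W \right)} = -6 + 4 = -2$)
$J = -4$ ($J = 2 \left(-2\right) = -4$)
$z{\left(H \right)} = - 4 \sqrt{H}$
$z^{2}{\left(u{\left(0,-4 \right)} + 1 \right)} = \left(- 4 \sqrt{-2 + 1}\right)^{2} = \left(- 4 \sqrt{-1}\right)^{2} = \left(- 4 i\right)^{2} = -16$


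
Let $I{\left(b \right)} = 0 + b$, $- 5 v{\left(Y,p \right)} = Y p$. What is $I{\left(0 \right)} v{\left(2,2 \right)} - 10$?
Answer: $-10$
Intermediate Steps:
$v{\left(Y,p \right)} = - \frac{Y p}{5}$
$I{\left(b \right)} = b$
$I{\left(0 \right)} v{\left(2,2 \right)} - 10 = 0 \left(\left(- \frac{1}{5}\right) 2 \cdot 2\right) - 10 = 0 \left(- \frac{4}{5}\right) - 10 = 0 - 10 = -10$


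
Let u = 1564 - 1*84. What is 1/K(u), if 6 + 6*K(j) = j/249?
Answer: -747/7 ≈ -106.71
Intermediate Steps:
u = 1480 (u = 1564 - 84 = 1480)
K(j) = -1 + j/1494 (K(j) = -1 + (j/249)/6 = -1 + j/1494)
1/K(u) = 1/(-1 + (1/1494)*1480) = 1/(-1 + 740/747) = 1/(-7/747) = -747/7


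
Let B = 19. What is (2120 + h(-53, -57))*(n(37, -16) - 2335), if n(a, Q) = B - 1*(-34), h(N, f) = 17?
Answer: -4876634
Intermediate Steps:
n(a, Q) = 53 (n(a, Q) = 19 - 1*(-34) = 19 + 34 = 53)
(2120 + h(-53, -57))*(n(37, -16) - 2335) = (2120 + 17)*(53 - 2335) = 2137*(-2282) = -4876634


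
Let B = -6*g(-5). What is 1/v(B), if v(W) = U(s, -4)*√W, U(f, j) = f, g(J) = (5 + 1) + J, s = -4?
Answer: I*√6/24 ≈ 0.10206*I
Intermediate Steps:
g(J) = 6 + J
B = -6 (B = -6*(6 - 5) = -6*1 = -6)
v(W) = -4*√W
1/v(B) = 1/(-4*I*√6) = I*√6/24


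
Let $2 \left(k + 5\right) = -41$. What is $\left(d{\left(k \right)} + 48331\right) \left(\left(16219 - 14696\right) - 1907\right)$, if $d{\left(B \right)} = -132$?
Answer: $-18508416$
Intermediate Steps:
$k = - \frac{51}{2}$ ($k = -5 + \frac{1}{2} \left(-41\right) = -5 - \frac{41}{2} = - \frac{51}{2} \approx -25.5$)
$\left(d{\left(k \right)} + 48331\right) \left(\left(16219 - 14696\right) - 1907\right) = \left(-132 + 48331\right) \left(\left(16219 - 14696\right) - 1907\right) = 48199 \left(\left(16219 - 14696\right) - 1907\right) = 48199 \left(1523 - 1907\right) = 48199 \left(-384\right) = -18508416$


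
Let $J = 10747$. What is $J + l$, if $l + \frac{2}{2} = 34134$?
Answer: $44880$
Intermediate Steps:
$l = 34133$ ($l = -1 + 34134 = 34133$)
$J + l = 10747 + 34133 = 44880$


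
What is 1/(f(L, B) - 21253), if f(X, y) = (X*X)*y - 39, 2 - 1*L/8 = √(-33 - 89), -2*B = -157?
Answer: I/(4*(-153531*I + 5024*√122)) ≈ -1.4402e-6 + 5.2054e-7*I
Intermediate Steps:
B = 157/2 (B = -½*(-157) = 157/2 ≈ 78.500)
L = 16 - 8*I*√122 (L = 16 - 8*√(-33 - 89) = 16 - 8*I*√122 ≈ 16.0 - 88.363*I)
f(X, y) = -39 + y*X² (f(X, y) = X²*y - 39 = y*X² - 39 = -39 + y*X²)
1/(f(L, B) - 21253) = 1/((-39 + 157*(16 - 8*I*√122)²/2) - 21253) = 1/(-21292 + 157*(16 - 8*I*√122)²/2)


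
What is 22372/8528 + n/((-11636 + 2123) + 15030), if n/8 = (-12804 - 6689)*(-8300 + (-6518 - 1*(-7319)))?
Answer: 2493242943973/11762244 ≈ 2.1197e+5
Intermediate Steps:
n = 1169424056 (n = 8*((-12804 - 6689)*(-8300 + (-6518 - 1*(-7319)))) = 8*(-19493*(-8300 + (-6518 + 7319))) = 8*(-19493*(-8300 + 801)) = 8*(-19493*(-7499)) = 8*146178007 = 1169424056)
22372/8528 + n/((-11636 + 2123) + 15030) = 22372/8528 + 1169424056/((-11636 + 2123) + 15030) = 22372*(1/8528) + 1169424056/(-9513 + 15030) = 5593/2132 + 1169424056/5517 = 2493242943973/11762244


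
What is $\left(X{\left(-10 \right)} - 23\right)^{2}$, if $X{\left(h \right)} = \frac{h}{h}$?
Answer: $484$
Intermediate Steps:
$X{\left(h \right)} = 1$
$\left(X{\left(-10 \right)} - 23\right)^{2} = \left(1 - 23\right)^{2} = \left(-22\right)^{2} = 484$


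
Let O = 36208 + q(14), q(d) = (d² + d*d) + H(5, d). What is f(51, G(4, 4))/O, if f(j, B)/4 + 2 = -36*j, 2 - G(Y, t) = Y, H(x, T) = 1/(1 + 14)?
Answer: -110280/549001 ≈ -0.20087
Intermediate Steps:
H(x, T) = 1/15
G(Y, t) = 2 - Y
f(j, B) = -8 - 144*j (f(j, B) = -8 + 4*(-36*j) = -8 - 144*j)
q(d) = 1/15 + 2*d² (q(d) = (d² + d*d) + 1/15 = (d² + d²) + 1/15 = 2*d² + 1/15 = 1/15 + 2*d²)
O = 549001/15 (O = 36208 + (1/15 + 2*14²) = 36208 + (1/15 + 2*196) = 36208 + (1/15 + 392) = 36208 + 5881/15 = 549001/15 ≈ 36600.)
f(51, G(4, 4))/O = (-8 - 144*51)/(549001/15) = (-8 - 7344)*(15/549001) = -7352*15/549001 = -110280/549001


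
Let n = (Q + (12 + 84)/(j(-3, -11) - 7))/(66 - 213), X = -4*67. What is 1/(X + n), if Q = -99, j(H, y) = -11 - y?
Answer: -343/91661 ≈ -0.0037421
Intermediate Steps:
X = -268
n = 263/343 (n = (-99 + (12 + 84)/((-11 - 1*(-11)) - 7))/(66 - 213) = (-99 + 96/((-11 + 11) - 7))/(-147) = (-99 + 96/(0 - 7))*(-1/147) = (-99 + 96/(-7))*(-1/147) = (-99 + 96*(-⅐))*(-1/147) = (-99 - 96/7)*(-1/147) = -789/7*(-1/147) = 263/343 ≈ 0.76676)
1/(X + n) = 1/(-268 + 263/343) = 1/(-91661/343) = -343/91661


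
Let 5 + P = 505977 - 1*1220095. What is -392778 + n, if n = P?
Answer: -1106901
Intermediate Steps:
P = -714123 (P = -5 + (505977 - 1*1220095) = -5 + (505977 - 1220095) = -5 - 714118 = -714123)
n = -714123
-392778 + n = -392778 - 714123 = -1106901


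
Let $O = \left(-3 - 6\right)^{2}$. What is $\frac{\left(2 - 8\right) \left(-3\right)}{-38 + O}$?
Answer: $\frac{18}{43} \approx 0.4186$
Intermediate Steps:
$O = 81$ ($O = \left(-9\right)^{2} = 81$)
$\frac{\left(2 - 8\right) \left(-3\right)}{-38 + O} = \frac{\left(2 - 8\right) \left(-3\right)}{-38 + 81} = \frac{\left(-6\right) \left(-3\right)}{43} = 18 \cdot \frac{1}{43} = \frac{18}{43}$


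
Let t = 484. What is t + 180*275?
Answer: 49984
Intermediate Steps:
t + 180*275 = 484 + 180*275 = 484 + 49500 = 49984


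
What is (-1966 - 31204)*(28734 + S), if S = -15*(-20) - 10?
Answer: -962726080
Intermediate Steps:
S = 290 (S = 300 - 10 = 290)
(-1966 - 31204)*(28734 + S) = (-1966 - 31204)*(28734 + 290) = -33170*29024 = -962726080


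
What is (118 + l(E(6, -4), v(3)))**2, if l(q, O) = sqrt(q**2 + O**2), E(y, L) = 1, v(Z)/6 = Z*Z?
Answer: (118 + sqrt(2917))**2 ≈ 29587.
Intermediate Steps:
v(Z) = 6*Z**2 (v(Z) = 6*(Z*Z) = 6*Z**2)
l(q, O) = sqrt(O**2 + q**2)
(118 + l(E(6, -4), v(3)))**2 = (118 + sqrt((6*3**2)**2 + 1**2))**2 = (118 + sqrt((6*9)**2 + 1))**2 = (118 + sqrt(54**2 + 1))**2 = (118 + sqrt(2916 + 1))**2 = (118 + sqrt(2917))**2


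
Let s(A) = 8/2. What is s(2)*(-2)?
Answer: -8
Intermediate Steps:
s(A) = 4 (s(A) = 8*(1/2) = 4)
s(2)*(-2) = 4*(-2) = -8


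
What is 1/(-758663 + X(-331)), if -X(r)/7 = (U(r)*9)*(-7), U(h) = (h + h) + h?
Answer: -1/1196576 ≈ -8.3572e-7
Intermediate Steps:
U(h) = 3*h (U(h) = 2*h + h = 3*h)
X(r) = 1323*r (X(r) = -7*(3*r)*9*(-7) = -7*27*r*(-7) = -(-1323)*r = 1323*r)
1/(-758663 + X(-331)) = 1/(-758663 + 1323*(-331)) = 1/(-758663 - 437913) = 1/(-1196576) = -1/1196576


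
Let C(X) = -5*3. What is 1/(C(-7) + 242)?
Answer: 1/227 ≈ 0.0044053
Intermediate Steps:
C(X) = -15
1/(C(-7) + 242) = 1/(-15 + 242) = 1/227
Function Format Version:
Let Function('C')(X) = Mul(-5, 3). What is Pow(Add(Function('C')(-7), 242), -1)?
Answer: Rational(1, 227) ≈ 0.0044053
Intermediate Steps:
Function('C')(X) = -15
Pow(Add(Function('C')(-7), 242), -1) = Pow(Add(-15, 242), -1) = Pow(227, -1) = Rational(1, 227)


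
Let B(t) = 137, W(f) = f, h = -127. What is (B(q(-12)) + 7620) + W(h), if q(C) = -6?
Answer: 7630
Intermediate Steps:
(B(q(-12)) + 7620) + W(h) = (137 + 7620) - 127 = 7757 - 127 = 7630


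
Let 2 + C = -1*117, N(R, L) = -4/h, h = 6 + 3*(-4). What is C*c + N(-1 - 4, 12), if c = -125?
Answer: 44627/3 ≈ 14876.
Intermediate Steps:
h = -6 (h = 6 - 12 = -6)
N(R, L) = ⅔ (N(R, L) = -4/(-6) = -4*(-⅙) = ⅔)
C = -119 (C = -2 - 1*117 = -2 - 117 = -119)
C*c + N(-1 - 4, 12) = -119*(-125) + ⅔ = 14875 + ⅔ = 44627/3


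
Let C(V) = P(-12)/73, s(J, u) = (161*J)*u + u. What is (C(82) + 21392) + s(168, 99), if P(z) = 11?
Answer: 197044750/73 ≈ 2.6992e+6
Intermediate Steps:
s(J, u) = u + 161*J*u (s(J, u) = 161*J*u + u = u + 161*J*u)
C(V) = 11/73
(C(82) + 21392) + s(168, 99) = (11/73 + 21392) + 99*(1 + 161*168) = 1561627/73 + 99*(1 + 27048) = 1561627/73 + 99*27049 = 1561627/73 + 2677851 = 197044750/73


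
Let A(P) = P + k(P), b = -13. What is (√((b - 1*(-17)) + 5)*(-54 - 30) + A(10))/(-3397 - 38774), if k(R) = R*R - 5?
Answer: 49/14057 ≈ 0.0034858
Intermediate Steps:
k(R) = -5 + R² (k(R) = R² - 5 = -5 + R²)
A(P) = -5 + P + P² (A(P) = P + (-5 + P²) = -5 + P + P²)
(√((b - 1*(-17)) + 5)*(-54 - 30) + A(10))/(-3397 - 38774) = (√((-13 - 1*(-17)) + 5)*(-54 - 30) + (-5 + 10 + 10²))/(-3397 - 38774) = (√((-13 + 17) + 5)*(-84) + (-5 + 10 + 100))/(-42171) = (√(4 + 5)*(-84) + 105)*(-1/42171) = (√9*(-84) + 105)*(-1/42171) = (3*(-84) + 105)*(-1/42171) = (-252 + 105)*(-1/42171) = -147*(-1/42171) = 49/14057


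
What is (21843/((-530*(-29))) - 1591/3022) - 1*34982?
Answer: -406201819401/11612035 ≈ -34981.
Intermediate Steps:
(21843/((-530*(-29))) - 1591/3022) - 1*34982 = (21843/15370 - 1591*1/3022) - 34982 = (21843*(1/15370) - 1591/3022) - 34982 = (21843/15370 - 1591/3022) - 34982 = 10388969/11612035 - 34982 = -406201819401/11612035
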